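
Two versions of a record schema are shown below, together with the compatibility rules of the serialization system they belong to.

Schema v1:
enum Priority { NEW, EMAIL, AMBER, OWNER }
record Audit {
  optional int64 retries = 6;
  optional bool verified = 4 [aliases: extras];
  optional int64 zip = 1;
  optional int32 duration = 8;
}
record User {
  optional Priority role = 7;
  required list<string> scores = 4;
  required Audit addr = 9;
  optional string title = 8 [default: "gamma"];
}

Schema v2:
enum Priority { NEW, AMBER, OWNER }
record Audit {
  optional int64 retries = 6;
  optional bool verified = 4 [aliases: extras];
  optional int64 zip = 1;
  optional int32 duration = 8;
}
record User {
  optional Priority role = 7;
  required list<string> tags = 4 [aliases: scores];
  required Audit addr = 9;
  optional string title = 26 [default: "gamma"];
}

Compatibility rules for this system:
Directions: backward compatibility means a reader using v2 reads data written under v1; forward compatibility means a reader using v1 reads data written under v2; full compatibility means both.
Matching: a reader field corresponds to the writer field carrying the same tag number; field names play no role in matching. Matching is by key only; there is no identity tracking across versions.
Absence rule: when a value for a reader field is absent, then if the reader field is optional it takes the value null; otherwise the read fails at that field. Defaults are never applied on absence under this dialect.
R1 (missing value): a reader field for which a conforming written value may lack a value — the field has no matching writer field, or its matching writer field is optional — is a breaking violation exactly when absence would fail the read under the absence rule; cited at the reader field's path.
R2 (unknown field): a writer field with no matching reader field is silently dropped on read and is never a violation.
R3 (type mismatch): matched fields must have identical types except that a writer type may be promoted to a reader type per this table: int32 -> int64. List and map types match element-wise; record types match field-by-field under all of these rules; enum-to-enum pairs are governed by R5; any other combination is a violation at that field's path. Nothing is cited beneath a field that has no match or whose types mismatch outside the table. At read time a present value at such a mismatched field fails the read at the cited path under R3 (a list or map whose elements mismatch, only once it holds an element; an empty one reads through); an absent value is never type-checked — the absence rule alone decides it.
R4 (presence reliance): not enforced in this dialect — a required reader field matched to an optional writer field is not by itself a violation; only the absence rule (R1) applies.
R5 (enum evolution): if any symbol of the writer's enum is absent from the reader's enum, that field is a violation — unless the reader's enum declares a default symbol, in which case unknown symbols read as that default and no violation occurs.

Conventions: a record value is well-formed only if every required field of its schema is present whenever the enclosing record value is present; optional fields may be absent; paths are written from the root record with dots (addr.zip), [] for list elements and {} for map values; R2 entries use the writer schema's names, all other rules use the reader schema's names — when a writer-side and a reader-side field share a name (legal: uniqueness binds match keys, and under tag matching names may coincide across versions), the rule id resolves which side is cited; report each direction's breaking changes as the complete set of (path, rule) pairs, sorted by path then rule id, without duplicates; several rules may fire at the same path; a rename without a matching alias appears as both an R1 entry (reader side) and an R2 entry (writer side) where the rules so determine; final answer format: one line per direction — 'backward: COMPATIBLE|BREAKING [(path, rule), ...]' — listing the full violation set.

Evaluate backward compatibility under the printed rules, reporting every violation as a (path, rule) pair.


backward: BREAKING [(role, R5)]

the writer's type comes first in each User pair
checking backward for User: reader v2 against writer v1:
  role <- role (Priority -> Priority, writer optional)
  tags <- scores (list<string> -> list<string>, writer required)
  addr <- addr (Audit -> Audit, writer required)
  title: no writer-side match
  writer field title has no reader counterpart
  addr.retries <- addr.retries (int64 -> int64, writer optional)
  addr.verified <- addr.verified (bool -> bool, writer optional)
  addr.zip <- addr.zip (int64 -> int64, writer optional)
  addr.duration <- addr.duration (int32 -> int32, writer optional)
  rule R5 violated at role
  => backward: BREAKING (1)
the other User changes do not affect what is asked:
  field title in record User: tag 8 changed to 26 -> triggers nothing under User's printed rules — same verdict
  renamed field scores to tags in record User (alias scores declared on the renamed field) -> triggers nothing under User's printed rules — same verdict


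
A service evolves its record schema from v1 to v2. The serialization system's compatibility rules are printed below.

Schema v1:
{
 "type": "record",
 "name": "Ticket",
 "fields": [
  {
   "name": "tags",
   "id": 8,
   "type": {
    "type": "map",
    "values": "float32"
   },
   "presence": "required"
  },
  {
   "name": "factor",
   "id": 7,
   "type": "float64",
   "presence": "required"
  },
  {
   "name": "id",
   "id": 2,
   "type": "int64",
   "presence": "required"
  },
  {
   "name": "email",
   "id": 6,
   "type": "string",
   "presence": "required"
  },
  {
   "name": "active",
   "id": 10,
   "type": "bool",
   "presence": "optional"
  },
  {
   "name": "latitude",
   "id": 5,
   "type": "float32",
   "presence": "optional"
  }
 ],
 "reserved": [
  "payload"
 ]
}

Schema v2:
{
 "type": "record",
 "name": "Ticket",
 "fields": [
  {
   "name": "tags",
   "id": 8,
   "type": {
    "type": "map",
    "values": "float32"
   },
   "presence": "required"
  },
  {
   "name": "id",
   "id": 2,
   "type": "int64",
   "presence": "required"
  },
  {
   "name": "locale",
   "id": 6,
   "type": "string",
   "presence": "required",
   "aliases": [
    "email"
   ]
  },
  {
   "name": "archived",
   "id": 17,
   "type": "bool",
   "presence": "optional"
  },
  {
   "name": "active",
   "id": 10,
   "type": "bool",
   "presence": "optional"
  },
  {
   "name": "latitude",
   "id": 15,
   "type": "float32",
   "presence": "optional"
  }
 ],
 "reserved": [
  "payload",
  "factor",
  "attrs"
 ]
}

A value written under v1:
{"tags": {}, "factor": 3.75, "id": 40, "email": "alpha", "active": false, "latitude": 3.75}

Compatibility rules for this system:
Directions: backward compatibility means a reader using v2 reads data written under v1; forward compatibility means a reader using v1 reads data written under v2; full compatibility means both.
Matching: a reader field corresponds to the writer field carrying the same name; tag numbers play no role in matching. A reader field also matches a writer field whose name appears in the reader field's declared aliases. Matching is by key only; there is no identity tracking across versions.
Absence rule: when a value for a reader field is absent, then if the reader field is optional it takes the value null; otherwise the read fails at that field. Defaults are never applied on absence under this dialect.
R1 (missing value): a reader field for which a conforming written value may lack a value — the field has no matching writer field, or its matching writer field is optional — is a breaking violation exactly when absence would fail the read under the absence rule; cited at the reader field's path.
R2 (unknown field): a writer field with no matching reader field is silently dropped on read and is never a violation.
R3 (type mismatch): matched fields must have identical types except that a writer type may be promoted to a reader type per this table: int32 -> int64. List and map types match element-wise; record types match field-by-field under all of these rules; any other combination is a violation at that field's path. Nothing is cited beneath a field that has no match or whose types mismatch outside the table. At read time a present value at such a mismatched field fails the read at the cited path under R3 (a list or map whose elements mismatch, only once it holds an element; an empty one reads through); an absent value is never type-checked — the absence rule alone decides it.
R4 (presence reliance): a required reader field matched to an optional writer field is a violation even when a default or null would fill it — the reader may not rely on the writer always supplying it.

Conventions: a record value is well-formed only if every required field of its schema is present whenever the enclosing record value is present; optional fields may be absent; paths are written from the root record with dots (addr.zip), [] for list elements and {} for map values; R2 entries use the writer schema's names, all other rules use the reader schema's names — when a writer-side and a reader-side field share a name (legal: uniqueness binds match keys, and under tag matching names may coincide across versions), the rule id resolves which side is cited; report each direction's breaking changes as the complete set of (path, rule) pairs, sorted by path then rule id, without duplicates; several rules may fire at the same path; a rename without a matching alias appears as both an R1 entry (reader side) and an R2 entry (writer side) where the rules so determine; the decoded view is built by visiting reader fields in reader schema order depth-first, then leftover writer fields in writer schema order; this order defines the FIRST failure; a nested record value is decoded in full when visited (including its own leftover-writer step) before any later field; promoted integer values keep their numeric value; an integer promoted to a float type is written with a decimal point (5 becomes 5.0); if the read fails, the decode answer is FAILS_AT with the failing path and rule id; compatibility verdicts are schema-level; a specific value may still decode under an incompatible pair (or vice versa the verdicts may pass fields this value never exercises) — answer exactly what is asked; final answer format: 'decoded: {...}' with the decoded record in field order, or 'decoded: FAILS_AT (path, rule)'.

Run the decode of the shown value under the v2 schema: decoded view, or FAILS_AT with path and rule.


in Ticket below, arrows point writer -> reader
decoding the Ticket value with the v2 reader:
  tags := {}
  id := 40
  locale := "alpha" (from writer email)
  archived := null (not supplied -> null)
  active := false
  latitude := 3.75
  writer factor: unmatched, discarded
  => decoded: {"tags": {}, "id": 40, "locale": "alpha", "archived": null, "active": false, "latitude": 3.75}
diffs on Ticket not affecting the asked answer:
  field latitude in record Ticket: tag 5 changed to 15 -> no rule fires on it and the decoded Ticket view is identical with or without it

decoded: {"tags": {}, "id": 40, "locale": "alpha", "archived": null, "active": false, "latitude": 3.75}


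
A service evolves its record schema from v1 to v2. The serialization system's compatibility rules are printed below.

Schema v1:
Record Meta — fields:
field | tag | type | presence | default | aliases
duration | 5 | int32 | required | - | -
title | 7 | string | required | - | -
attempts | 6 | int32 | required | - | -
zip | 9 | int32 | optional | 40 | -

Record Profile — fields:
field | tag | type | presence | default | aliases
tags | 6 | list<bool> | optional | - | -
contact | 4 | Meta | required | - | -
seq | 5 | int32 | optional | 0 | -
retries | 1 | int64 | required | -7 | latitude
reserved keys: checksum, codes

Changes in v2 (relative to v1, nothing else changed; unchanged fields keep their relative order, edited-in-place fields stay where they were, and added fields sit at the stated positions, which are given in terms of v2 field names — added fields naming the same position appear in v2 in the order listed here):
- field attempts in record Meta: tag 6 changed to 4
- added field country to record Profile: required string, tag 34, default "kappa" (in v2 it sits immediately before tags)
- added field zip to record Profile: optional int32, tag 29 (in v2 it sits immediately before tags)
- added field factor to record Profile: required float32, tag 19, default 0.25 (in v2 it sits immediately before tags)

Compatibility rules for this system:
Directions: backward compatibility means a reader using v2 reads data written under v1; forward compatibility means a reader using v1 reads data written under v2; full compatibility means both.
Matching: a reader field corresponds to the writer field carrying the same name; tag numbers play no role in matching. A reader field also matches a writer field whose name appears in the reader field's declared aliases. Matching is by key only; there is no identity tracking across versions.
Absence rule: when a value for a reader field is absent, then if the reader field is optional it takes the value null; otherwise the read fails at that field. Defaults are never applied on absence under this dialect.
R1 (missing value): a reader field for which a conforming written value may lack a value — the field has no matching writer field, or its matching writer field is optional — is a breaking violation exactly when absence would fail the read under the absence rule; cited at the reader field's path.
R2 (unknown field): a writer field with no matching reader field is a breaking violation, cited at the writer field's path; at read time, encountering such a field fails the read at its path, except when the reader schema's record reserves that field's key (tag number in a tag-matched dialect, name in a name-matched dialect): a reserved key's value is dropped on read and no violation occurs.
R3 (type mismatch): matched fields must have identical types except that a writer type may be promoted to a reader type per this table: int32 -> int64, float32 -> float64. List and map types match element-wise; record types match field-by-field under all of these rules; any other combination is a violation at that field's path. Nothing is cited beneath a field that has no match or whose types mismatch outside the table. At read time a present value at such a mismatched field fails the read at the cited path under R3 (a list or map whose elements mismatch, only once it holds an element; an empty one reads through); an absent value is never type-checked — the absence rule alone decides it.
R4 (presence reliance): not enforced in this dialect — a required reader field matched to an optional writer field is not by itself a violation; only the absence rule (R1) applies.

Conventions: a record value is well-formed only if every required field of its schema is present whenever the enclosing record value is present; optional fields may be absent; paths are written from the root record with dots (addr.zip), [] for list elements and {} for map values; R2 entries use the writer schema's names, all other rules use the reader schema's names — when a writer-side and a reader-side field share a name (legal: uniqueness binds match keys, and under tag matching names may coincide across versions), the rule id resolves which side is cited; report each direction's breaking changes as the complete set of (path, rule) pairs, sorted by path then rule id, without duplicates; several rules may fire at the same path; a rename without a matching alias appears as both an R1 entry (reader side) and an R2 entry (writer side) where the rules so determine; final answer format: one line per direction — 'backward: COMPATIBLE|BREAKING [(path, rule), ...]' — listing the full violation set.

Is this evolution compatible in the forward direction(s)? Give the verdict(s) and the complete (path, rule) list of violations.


the writer's type comes first in each Profile pair
checking forward for Profile: reader v1 against writer v2:
  list<bool> -> list<bool>, writer optional: tags aligns to tags
  Meta -> Meta, writer required: contact aligns to contact
  int32 -> int32, writer optional: seq aligns to seq
  int64 -> int64, writer required: retries aligns to retries
  country (writer side), unknown to reader
  zip (writer side), unknown to reader
  factor (writer side), unknown to reader
  int32 -> int32, writer required: contact.duration aligns to contact.duration
  string -> string, writer required: contact.title aligns to contact.title
  int32 -> int32, writer required: contact.attempts aligns to contact.attempts
  int32 -> int32, writer optional: contact.zip aligns to contact.zip
  R2 fires at country
  R2 fires at factor
  R2 fires at zip
  => forward: BREAKING (3)
ruling out the remaining Profile differences:
  field attempts in record Meta: tag 6 changed to 4 -> no rule fires on it in Profile's dialect; the asked verdict holds

forward: BREAKING [(country, R2), (factor, R2), (zip, R2)]


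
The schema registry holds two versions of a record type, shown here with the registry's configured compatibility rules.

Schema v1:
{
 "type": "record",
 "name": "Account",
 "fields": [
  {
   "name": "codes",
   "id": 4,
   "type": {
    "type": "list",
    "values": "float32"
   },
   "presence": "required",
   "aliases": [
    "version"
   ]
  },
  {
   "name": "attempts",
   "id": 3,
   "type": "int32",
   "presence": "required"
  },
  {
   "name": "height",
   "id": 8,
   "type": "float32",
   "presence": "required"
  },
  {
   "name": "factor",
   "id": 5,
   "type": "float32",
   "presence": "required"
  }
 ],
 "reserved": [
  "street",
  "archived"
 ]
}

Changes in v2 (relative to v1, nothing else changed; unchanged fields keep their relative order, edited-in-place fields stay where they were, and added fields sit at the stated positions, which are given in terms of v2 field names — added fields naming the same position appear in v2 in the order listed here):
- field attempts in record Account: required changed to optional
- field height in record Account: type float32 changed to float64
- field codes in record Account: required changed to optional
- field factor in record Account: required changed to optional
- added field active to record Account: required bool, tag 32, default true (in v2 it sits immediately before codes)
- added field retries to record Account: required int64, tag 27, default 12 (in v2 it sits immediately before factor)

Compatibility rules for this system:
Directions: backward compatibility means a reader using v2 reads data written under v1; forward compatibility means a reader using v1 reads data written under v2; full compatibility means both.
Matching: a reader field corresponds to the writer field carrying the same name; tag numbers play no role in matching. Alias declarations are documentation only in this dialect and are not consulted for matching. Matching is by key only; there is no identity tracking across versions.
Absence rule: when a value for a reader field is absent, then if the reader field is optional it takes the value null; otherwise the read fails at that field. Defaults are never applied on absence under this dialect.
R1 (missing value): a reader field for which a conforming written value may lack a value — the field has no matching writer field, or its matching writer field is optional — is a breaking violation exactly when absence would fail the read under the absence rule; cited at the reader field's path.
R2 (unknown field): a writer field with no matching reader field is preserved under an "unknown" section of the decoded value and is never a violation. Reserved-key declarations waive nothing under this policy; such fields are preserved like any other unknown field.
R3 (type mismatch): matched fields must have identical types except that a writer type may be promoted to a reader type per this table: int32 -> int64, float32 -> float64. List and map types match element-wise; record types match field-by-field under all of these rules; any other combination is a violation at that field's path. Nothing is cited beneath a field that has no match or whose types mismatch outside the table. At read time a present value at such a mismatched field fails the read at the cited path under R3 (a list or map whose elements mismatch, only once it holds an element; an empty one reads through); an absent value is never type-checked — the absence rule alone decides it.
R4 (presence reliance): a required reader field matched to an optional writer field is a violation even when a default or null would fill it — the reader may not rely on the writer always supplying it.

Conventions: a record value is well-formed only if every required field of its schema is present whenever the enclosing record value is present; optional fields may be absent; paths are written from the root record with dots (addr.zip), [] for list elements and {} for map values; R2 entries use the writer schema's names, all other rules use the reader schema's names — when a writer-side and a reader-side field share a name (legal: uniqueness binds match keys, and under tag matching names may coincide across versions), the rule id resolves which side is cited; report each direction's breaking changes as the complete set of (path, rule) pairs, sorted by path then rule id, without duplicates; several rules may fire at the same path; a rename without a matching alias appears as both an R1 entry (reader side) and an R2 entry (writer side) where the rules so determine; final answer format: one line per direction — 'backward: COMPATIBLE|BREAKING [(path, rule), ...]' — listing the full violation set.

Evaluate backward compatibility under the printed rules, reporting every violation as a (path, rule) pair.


in Account below, arrows point writer -> reader
backward for Account (reader v2, writer v1):
  active has no writer counterpart
  list<float32> -> list<float32>, writer required: codes aligns to codes
  int32 -> int32, writer required: attempts aligns to attempts
  float32 -> float64, writer required: height aligns to height
  retries has no writer counterpart
  float32 -> float32, writer required: factor aligns to factor
  R1 fires at active
  R1 fires at retries
  => backward verdict for Account: BREAKING, 2 violation(s)
checking off the Account differences that do not matter here:
  field attempts in record Account: required changed to optional -> matters only for Account's forward compatibility — outside the asked direction
  field height in record Account: type float32 changed to float64 -> matters only for Account's forward compatibility — outside the asked direction
  field codes in record Account: required changed to optional -> matters only for Account's forward compatibility — outside the asked direction
  field factor in record Account: required changed to optional -> matters only for Account's forward compatibility — outside the asked direction

backward: BREAKING [(active, R1), (retries, R1)]


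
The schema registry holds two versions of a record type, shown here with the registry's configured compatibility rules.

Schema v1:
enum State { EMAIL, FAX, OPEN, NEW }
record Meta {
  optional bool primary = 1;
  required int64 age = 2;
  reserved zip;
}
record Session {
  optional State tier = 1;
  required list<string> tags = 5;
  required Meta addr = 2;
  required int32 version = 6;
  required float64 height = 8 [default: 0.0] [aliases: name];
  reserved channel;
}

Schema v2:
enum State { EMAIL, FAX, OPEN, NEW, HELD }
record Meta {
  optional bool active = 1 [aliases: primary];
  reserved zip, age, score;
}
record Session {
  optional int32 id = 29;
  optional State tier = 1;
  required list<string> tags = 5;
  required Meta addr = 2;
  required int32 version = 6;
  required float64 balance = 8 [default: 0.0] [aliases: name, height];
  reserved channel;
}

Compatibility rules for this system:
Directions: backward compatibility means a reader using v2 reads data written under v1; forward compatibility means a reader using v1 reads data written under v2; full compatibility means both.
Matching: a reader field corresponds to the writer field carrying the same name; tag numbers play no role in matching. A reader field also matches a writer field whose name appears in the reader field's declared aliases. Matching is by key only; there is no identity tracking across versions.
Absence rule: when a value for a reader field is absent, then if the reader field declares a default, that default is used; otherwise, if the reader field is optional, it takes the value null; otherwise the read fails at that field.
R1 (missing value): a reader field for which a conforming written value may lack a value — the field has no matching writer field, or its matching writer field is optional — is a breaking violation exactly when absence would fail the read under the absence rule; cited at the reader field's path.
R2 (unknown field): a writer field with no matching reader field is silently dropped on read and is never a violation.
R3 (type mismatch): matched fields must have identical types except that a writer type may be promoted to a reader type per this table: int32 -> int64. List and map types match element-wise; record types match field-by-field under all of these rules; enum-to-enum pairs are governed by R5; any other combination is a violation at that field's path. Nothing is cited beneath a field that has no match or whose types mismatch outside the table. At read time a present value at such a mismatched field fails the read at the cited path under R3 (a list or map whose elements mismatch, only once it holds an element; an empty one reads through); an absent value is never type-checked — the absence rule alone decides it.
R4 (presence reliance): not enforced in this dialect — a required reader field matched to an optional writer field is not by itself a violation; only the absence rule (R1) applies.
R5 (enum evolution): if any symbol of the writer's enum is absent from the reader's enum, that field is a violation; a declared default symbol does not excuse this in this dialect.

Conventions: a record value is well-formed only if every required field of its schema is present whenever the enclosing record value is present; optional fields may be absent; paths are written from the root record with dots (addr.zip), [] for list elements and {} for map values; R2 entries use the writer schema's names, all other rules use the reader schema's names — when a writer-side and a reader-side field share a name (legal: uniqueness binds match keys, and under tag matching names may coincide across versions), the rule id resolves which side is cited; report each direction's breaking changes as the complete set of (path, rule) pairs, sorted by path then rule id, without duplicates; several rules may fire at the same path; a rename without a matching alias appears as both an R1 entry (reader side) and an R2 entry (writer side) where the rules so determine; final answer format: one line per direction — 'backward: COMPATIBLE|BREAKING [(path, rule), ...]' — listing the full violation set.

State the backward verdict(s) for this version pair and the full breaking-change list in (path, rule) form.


backward: COMPATIBLE []

each type pair in Session: writer, then reader
backward on Session — v2 reading data written by v1:
  no writer field matches reader id
  tier: paired with writer tier (State -> State; writer optional)
  tags: paired with writer tags (list<string> -> list<string>; writer required)
  addr: paired with writer addr (Meta -> Meta; writer required)
  version: paired with writer version (int32 -> int32; writer required)
  balance: paired with writer height (float64 -> float64; writer required)
  addr.active: paired with writer addr.primary (bool -> bool; writer optional)
  writer addr.age: unknown to reader
  nothing fires on Session: backward is COMPATIBLE
ruling out the remaining Session differences:
  added field id to record Session: optional int32, tag 29 (in v2 it sits immediately before tier) -> fires no rule on Session, leaving the asked answer as it is
  renamed field height to balance in record Session (alias height declared on the renamed field) -> fires no rule on Session, leaving the asked answer as it is
  enum State (field tier in record Session): symbol HELD added -> affects forward compatibility only, which is not asked
  removed field age from record Meta (its key "age" joins the reserved list) -> affects forward compatibility only, which is not asked
  renamed field primary to active in record Meta (alias primary declared on the renamed field) -> fires no rule on Session, leaving the asked answer as it is


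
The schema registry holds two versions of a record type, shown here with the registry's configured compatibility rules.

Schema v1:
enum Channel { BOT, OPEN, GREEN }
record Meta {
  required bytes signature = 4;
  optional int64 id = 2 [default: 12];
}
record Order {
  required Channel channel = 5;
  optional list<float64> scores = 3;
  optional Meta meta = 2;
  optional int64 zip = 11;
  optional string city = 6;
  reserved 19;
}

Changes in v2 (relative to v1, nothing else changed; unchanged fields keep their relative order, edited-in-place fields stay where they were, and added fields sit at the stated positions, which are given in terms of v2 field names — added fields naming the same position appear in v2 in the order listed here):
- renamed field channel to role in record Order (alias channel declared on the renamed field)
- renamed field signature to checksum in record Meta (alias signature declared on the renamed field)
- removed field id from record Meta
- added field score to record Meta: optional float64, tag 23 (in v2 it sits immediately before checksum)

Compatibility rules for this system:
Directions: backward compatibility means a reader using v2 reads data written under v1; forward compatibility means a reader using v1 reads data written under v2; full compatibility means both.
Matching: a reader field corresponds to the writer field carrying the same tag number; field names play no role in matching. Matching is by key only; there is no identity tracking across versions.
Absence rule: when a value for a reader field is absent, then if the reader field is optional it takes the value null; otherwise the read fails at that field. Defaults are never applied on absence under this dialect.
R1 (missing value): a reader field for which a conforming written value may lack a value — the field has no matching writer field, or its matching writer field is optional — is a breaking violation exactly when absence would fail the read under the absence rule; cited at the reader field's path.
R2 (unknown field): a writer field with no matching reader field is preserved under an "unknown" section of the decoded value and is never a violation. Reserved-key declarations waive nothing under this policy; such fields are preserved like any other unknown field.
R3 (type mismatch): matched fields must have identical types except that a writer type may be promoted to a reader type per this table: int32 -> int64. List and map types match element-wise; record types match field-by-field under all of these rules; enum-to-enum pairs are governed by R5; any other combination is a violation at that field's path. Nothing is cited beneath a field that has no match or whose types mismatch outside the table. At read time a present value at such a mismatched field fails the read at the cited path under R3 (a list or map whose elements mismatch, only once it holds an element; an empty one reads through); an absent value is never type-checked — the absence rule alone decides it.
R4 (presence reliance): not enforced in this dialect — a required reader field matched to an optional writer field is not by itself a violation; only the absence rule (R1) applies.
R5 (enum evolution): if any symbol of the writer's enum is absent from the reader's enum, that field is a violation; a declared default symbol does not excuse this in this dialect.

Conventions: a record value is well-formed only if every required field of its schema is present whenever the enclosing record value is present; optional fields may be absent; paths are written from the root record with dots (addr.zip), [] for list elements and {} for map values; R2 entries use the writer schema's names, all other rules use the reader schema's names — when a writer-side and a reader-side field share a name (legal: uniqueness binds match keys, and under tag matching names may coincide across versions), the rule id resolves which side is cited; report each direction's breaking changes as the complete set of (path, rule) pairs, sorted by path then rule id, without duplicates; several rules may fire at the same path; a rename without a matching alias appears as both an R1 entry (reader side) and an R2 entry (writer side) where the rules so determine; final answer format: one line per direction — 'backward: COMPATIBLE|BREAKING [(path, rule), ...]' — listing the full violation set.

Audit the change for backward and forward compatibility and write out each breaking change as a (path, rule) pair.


backward: COMPATIBLE []; forward: COMPATIBLE []

in Order below, arrows point writer -> reader
backward analysis of Order with v2 as reader and v1 as writer:
  Channel -> Channel, writer required: role aligns to channel
  list<float64> -> list<float64>, writer optional: scores aligns to scores
  Meta -> Meta, writer optional: meta aligns to meta
  int64 -> int64, writer optional: zip aligns to zip
  string -> string, writer optional: city aligns to city
  meta.score has no writer counterpart
  bytes -> bytes, writer required: meta.checksum aligns to meta.signature
  leftover writer field: meta.id
  => backward: COMPATIBLE
forward analysis of Order with v1 as reader and v2 as writer:
  Channel -> Channel, writer required: channel aligns to role
  list<float64> -> list<float64>, writer optional: scores aligns to scores
  Meta -> Meta, writer optional: meta aligns to meta
  int64 -> int64, writer optional: zip aligns to zip
  string -> string, writer optional: city aligns to city
  bytes -> bytes, writer required: meta.signature aligns to meta.checksum
  meta.id has no writer counterpart
  leftover writer field: meta.score
  => forward: COMPATIBLE


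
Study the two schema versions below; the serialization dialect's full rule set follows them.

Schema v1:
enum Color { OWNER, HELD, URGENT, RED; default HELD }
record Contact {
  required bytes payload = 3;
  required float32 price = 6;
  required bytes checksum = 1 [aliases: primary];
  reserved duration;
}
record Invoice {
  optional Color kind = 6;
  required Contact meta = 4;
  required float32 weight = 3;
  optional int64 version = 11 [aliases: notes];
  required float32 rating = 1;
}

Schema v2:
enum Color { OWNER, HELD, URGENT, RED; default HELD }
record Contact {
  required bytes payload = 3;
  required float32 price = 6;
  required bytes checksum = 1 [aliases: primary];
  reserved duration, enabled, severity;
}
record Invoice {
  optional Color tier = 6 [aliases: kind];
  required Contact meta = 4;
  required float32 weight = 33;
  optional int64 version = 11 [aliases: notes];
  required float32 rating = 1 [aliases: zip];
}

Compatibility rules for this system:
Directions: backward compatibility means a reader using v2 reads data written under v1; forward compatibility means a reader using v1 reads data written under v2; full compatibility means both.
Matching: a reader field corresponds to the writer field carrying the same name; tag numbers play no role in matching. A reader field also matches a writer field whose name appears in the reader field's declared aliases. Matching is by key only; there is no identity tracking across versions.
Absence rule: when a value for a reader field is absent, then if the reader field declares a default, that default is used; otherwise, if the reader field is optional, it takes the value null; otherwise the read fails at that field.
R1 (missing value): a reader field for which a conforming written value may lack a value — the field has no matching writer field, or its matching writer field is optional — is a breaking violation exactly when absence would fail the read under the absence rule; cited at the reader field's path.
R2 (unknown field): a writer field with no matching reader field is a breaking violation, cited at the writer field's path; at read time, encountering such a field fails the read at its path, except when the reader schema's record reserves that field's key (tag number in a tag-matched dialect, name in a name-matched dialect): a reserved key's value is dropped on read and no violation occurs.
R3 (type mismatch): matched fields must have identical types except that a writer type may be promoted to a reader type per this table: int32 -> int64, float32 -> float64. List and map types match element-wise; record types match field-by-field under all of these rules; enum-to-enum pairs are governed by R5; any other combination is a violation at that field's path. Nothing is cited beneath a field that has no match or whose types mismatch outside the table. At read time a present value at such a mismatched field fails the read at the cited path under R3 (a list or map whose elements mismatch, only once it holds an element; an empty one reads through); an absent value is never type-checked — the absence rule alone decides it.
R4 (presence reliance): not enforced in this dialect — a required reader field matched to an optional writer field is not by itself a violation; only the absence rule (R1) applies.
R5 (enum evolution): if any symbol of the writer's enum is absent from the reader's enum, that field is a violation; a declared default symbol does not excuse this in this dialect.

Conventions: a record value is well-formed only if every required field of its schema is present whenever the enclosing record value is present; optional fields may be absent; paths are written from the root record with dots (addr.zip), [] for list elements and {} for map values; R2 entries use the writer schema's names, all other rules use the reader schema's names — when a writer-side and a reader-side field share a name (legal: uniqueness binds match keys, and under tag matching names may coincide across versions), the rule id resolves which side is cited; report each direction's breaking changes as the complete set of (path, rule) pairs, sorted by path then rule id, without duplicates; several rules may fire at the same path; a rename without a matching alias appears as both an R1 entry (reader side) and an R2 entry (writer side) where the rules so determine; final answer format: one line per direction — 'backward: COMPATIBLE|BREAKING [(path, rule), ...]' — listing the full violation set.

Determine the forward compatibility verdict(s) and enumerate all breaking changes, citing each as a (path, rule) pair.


the writer's type comes first in each Invoice pair
forward for Invoice (reader v1, writer v2):
  kind: no writer match
  meta: Contact -> Contact, writer required; from meta
  weight: float32 -> float32, writer required; from weight
  version: int64 -> int64, writer optional; from version
  rating: float32 -> float32, writer required; from rating
  leftover writer field: tier
  meta.payload: bytes -> bytes, writer required; from meta.payload
  meta.price: float32 -> float32, writer required; from meta.price
  meta.checksum: bytes -> bytes, writer required; from meta.checksum
  rule R2 violated at tier
  => forward verdict for Invoice: BREAKING, 1 violation(s)
checking off the Invoice differences that do not matter here:
  field weight in record Invoice: tag 3 changed to 33 -> no rule fires on it in Invoice's dialect; the asked verdict holds

forward: BREAKING [(tier, R2)]


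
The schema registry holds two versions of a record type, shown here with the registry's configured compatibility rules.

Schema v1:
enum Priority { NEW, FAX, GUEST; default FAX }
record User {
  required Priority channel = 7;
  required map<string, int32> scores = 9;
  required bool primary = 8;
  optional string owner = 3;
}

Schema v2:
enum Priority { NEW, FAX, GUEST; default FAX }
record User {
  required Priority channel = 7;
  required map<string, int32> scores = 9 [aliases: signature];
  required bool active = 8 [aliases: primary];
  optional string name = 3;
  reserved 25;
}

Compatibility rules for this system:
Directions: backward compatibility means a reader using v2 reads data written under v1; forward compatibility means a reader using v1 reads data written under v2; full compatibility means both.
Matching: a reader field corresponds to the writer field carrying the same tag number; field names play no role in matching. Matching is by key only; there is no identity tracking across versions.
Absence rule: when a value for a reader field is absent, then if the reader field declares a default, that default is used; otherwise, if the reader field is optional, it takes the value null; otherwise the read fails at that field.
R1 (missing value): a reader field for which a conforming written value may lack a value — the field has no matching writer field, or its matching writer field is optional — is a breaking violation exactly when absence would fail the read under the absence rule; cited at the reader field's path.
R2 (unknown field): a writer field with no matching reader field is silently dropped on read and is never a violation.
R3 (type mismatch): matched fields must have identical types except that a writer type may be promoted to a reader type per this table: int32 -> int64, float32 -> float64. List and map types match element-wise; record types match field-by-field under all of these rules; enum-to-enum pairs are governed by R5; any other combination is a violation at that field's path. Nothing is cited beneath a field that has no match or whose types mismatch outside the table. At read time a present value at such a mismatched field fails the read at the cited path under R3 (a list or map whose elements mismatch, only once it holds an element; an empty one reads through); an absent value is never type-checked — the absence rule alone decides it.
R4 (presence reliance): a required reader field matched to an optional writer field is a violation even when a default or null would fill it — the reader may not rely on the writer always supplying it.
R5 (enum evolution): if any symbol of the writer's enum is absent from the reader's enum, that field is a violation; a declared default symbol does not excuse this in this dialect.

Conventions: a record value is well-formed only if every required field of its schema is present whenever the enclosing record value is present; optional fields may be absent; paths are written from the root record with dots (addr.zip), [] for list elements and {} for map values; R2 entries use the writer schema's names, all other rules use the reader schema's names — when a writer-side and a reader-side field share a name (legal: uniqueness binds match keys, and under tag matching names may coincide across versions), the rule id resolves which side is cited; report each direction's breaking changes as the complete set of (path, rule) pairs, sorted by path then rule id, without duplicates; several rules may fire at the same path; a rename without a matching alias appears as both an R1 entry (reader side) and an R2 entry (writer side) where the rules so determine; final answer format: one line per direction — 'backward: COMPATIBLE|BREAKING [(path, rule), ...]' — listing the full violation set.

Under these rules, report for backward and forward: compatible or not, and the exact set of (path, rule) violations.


each type pair in User: writer, then reader
backward pass over User, reader schema v2, writer schema v1:
  writer required, Priority -> Priority: reader channel maps from writer channel
  writer required, map<string, int32> -> map<string, int32>: reader scores maps from writer scores
  writer required, bool -> bool: reader active maps from writer primary
  writer optional, string -> string: reader name maps from writer owner
  => no violations; backward on User: COMPATIBLE
forward pass over User, reader schema v1, writer schema v2:
  writer required, Priority -> Priority: reader channel maps from writer channel
  writer required, map<string, int32> -> map<string, int32>: reader scores maps from writer scores
  writer required, bool -> bool: reader primary maps from writer active
  writer optional, string -> string: reader owner maps from writer name
  => no violations; forward on User: COMPATIBLE

backward: COMPATIBLE []; forward: COMPATIBLE []
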